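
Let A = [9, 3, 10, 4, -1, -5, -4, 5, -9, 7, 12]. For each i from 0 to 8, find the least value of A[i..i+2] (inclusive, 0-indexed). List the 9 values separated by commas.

3, 3, -1, -5, -5, -5, -9, -9, -9

9 3 10 → min 3
3 10 4 → min 3
10 4 -1 → min -1
4 -1 -5 → min -5
-1 -5 -4 → min -5
-5 -4 5 → min -5
-4 5 -9 → min -9
5 -9 7 → min -9
-9 7 12 → min -9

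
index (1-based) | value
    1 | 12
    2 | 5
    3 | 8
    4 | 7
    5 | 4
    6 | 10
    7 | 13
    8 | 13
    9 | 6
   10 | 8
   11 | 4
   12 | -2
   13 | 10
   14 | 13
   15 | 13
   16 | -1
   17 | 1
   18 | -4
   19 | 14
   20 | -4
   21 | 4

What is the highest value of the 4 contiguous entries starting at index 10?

10

Elements at indices 10..13: 8, 4, -2, 10
max(8, 4, -2, 10) = 10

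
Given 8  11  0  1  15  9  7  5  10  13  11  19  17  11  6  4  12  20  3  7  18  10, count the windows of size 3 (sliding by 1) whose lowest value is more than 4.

10

(8, 11, 0) → min 0
(11, 0, 1) → min 0
(0, 1, 15) → min 0
(1, 15, 9) → min 1
(15, 9, 7) → min 7  > 4 ✓
(9, 7, 5) → min 5  > 4 ✓
(7, 5, 10) → min 5  > 4 ✓
(5, 10, 13) → min 5  > 4 ✓
(10, 13, 11) → min 10  > 4 ✓
(13, 11, 19) → min 11  > 4 ✓
(11, 19, 17) → min 11  > 4 ✓
(19, 17, 11) → min 11  > 4 ✓
(17, 11, 6) → min 6  > 4 ✓
(11, 6, 4) → min 4
(6, 4, 12) → min 4
(4, 12, 20) → min 4
(12, 20, 3) → min 3
(20, 3, 7) → min 3
(3, 7, 18) → min 3
(7, 18, 10) → min 7  > 4 ✓
10 windows satisfy the condition.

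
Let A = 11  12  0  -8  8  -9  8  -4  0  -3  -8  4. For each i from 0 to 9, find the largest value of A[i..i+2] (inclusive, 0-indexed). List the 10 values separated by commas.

12, 12, 8, 8, 8, 8, 8, 0, 0, 4

[11, 12, 0] → max 12
[12, 0, -8] → max 12
[0, -8, 8] → max 8
[-8, 8, -9] → max 8
[8, -9, 8] → max 8
[-9, 8, -4] → max 8
[8, -4, 0] → max 8
[-4, 0, -3] → max 0
[0, -3, -8] → max 0
[-3, -8, 4] → max 4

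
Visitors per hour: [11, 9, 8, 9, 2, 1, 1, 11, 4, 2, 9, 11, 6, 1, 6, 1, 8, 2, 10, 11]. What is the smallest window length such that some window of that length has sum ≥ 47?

Extend right; whenever the sum reaches 47, record the length and shrink from the left:
add 11: running sum 11 < 47
add 9: running sum 20 < 47
add 8: running sum 28 < 47
add 9: running sum 37 < 47
add 2: running sum 39 < 47
add 1: running sum 40 < 47
add 1: running sum 41 < 47
end 7: [11, 9, 8, 9, 2, 1, 1, 11] sum 52, len 8
end 8: [11, 9, 8, 9, 2, 1, 1, 11, 4] sum 56, len 9
end 9: [9, 8, 9, 2, 1, 1, 11, 4, 2] sum 47, len 9
end 10: [8, 9, 2, 1, 1, 11, 4, 2, 9] sum 47, len 9
end 11: [9, 2, 1, 1, 11, 4, 2, 9, 11] sum 50, len 9
end 12: [2, 1, 1, 11, 4, 2, 9, 11, 6] sum 47, len 9
end 13: [2, 1, 1, 11, 4, 2, 9, 11, 6, 1] sum 48, len 10
end 14: [11, 4, 2, 9, 11, 6, 1, 6] sum 50, len 8
end 15: [11, 4, 2, 9, 11, 6, 1, 6, 1] sum 51, len 9
end 16: [4, 2, 9, 11, 6, 1, 6, 1, 8] sum 48, len 9
end 17: [4, 2, 9, 11, 6, 1, 6, 1, 8, 2] sum 50, len 10
end 18: [9, 11, 6, 1, 6, 1, 8, 2, 10] sum 54, len 9
end 19: [11, 6, 1, 6, 1, 8, 2, 10, 11] sum 56, len 9
Shortest qualifying length: 8.

8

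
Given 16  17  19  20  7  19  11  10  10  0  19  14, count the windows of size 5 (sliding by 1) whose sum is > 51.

[16, 17, 19, 20, 7] → sum 79  > 51 ✓
[17, 19, 20, 7, 19] → sum 82  > 51 ✓
[19, 20, 7, 19, 11] → sum 76  > 51 ✓
[20, 7, 19, 11, 10] → sum 67  > 51 ✓
[7, 19, 11, 10, 10] → sum 57  > 51 ✓
[19, 11, 10, 10, 0] → sum 50
[11, 10, 10, 0, 19] → sum 50
[10, 10, 0, 19, 14] → sum 53  > 51 ✓
6 windows satisfy the condition.

6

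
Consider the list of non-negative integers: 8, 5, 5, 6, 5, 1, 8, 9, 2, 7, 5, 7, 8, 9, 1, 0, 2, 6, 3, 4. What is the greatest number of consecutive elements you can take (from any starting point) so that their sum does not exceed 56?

Extend to the right; shrink from the left whenever the sum exceeds 56:
[8] sum 8 len 1
[8, 5] sum 13 len 2
[8, 5, 5] sum 18 len 3
[8, 5, 5, 6] sum 24 len 4
[8, 5, 5, 6, 5] sum 29 len 5
[8, 5, 5, 6, 5, 1] sum 30 len 6
[8, 5, 5, 6, 5, 1, 8] sum 38 len 7
[8, 5, 5, 6, 5, 1, 8, 9] sum 47 len 8
[8, 5, 5, 6, 5, 1, 8, 9, 2] sum 49 len 9
[8, 5, 5, 6, 5, 1, 8, 9, 2, 7] sum 56 len 10
[5, 5, 6, 5, 1, 8, 9, 2, 7, 5] sum 53 len 10
[5, 6, 5, 1, 8, 9, 2, 7, 5, 7] sum 55 len 10
[5, 1, 8, 9, 2, 7, 5, 7, 8] sum 52 len 9
[1, 8, 9, 2, 7, 5, 7, 8, 9] sum 56 len 9
[8, 9, 2, 7, 5, 7, 8, 9, 1] sum 56 len 9
[8, 9, 2, 7, 5, 7, 8, 9, 1, 0] sum 56 len 10
[9, 2, 7, 5, 7, 8, 9, 1, 0, 2] sum 50 len 10
[9, 2, 7, 5, 7, 8, 9, 1, 0, 2, 6] sum 56 len 11
[2, 7, 5, 7, 8, 9, 1, 0, 2, 6, 3] sum 50 len 11
[2, 7, 5, 7, 8, 9, 1, 0, 2, 6, 3, 4] sum 54 len 12
Longest length seen: 12.

12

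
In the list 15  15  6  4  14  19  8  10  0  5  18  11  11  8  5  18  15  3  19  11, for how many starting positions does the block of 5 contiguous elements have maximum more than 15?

(15, 15, 6, 4, 14) → max 15
(15, 6, 4, 14, 19) → max 19  > 15 ✓
(6, 4, 14, 19, 8) → max 19  > 15 ✓
(4, 14, 19, 8, 10) → max 19  > 15 ✓
(14, 19, 8, 10, 0) → max 19  > 15 ✓
(19, 8, 10, 0, 5) → max 19  > 15 ✓
(8, 10, 0, 5, 18) → max 18  > 15 ✓
(10, 0, 5, 18, 11) → max 18  > 15 ✓
(0, 5, 18, 11, 11) → max 18  > 15 ✓
(5, 18, 11, 11, 8) → max 18  > 15 ✓
(18, 11, 11, 8, 5) → max 18  > 15 ✓
(11, 11, 8, 5, 18) → max 18  > 15 ✓
(11, 8, 5, 18, 15) → max 18  > 15 ✓
(8, 5, 18, 15, 3) → max 18  > 15 ✓
(5, 18, 15, 3, 19) → max 19  > 15 ✓
(18, 15, 3, 19, 11) → max 19  > 15 ✓
15 windows satisfy the condition.

15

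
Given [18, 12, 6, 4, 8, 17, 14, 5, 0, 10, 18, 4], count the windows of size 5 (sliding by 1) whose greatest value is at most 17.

5

18 12 6 4 8 → max 18
12 6 4 8 17 → max 17  ≤ 17 ✓
6 4 8 17 14 → max 17  ≤ 17 ✓
4 8 17 14 5 → max 17  ≤ 17 ✓
8 17 14 5 0 → max 17  ≤ 17 ✓
17 14 5 0 10 → max 17  ≤ 17 ✓
14 5 0 10 18 → max 18
5 0 10 18 4 → max 18
5 windows satisfy the condition.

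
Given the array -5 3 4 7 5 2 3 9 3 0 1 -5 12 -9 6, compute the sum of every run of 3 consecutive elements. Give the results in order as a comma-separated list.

(-5, 3, 4) → sum 2
(3, 4, 7) → sum 14
(4, 7, 5) → sum 16
(7, 5, 2) → sum 14
(5, 2, 3) → sum 10
(2, 3, 9) → sum 14
(3, 9, 3) → sum 15
(9, 3, 0) → sum 12
(3, 0, 1) → sum 4
(0, 1, -5) → sum -4
(1, -5, 12) → sum 8
(-5, 12, -9) → sum -2
(12, -9, 6) → sum 9

2, 14, 16, 14, 10, 14, 15, 12, 4, -4, 8, -2, 9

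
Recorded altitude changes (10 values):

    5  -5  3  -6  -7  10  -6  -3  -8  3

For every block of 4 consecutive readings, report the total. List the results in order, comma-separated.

5 -5 3 -6 → sum -3
-5 3 -6 -7 → sum -15
3 -6 -7 10 → sum 0
-6 -7 10 -6 → sum -9
-7 10 -6 -3 → sum -6
10 -6 -3 -8 → sum -7
-6 -3 -8 3 → sum -14

-3, -15, 0, -9, -6, -7, -14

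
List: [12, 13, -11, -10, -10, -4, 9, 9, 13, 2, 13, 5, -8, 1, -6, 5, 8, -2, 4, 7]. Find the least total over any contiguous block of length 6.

Window sums for each of the 15 positions:
(12, 13, -11, -10, -10, -4) → sum -10
(13, -11, -10, -10, -4, 9) → sum -13
(-11, -10, -10, -4, 9, 9) → sum -17
(-10, -10, -4, 9, 9, 13) → sum 7
(-10, -4, 9, 9, 13, 2) → sum 19
(-4, 9, 9, 13, 2, 13) → sum 42
(9, 9, 13, 2, 13, 5) → sum 51
(9, 13, 2, 13, 5, -8) → sum 34
(13, 2, 13, 5, -8, 1) → sum 26
(2, 13, 5, -8, 1, -6) → sum 7
(13, 5, -8, 1, -6, 5) → sum 10
(5, -8, 1, -6, 5, 8) → sum 5
(-8, 1, -6, 5, 8, -2) → sum -2
(1, -6, 5, 8, -2, 4) → sum 10
(-6, 5, 8, -2, 4, 7) → sum 16
Least of these is -17.

-17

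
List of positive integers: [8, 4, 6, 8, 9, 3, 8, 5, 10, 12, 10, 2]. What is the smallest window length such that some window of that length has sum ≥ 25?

3

Extend right; whenever the sum reaches 25, record the length and shrink from the left:
add 8: running sum 8 < 25
add 4: running sum 12 < 25
add 6: running sum 18 < 25
add 8: shortest ending here [8, 4, 6, 8] sum 26, len 4
add 9: shortest ending here [4, 6, 8, 9] sum 27, len 4
add 3: shortest ending here [6, 8, 9, 3] sum 26, len 4
add 8: shortest ending here [8, 9, 3, 8] sum 28, len 4
add 5: shortest ending here [9, 3, 8, 5] sum 25, len 4
add 10: shortest ending here [3, 8, 5, 10] sum 26, len 4
add 12: shortest ending here [5, 10, 12] sum 27, len 3
add 10: shortest ending here [10, 12, 10] sum 32, len 3
add 2: shortest ending here [10, 12, 10, 2] sum 34, len 4
Shortest qualifying length: 3.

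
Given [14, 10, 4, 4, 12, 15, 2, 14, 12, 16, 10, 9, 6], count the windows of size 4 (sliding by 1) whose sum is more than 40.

6

14 10 4 4 → sum 32
10 4 4 12 → sum 30
4 4 12 15 → sum 35
4 12 15 2 → sum 33
12 15 2 14 → sum 43  > 40 ✓
15 2 14 12 → sum 43  > 40 ✓
2 14 12 16 → sum 44  > 40 ✓
14 12 16 10 → sum 52  > 40 ✓
12 16 10 9 → sum 47  > 40 ✓
16 10 9 6 → sum 41  > 40 ✓
6 windows satisfy the condition.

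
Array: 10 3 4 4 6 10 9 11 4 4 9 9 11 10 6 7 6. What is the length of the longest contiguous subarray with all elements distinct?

5

add 10: [10] len 1
add 3: [10, 3] len 2
add 4: [10, 3, 4] len 3
add 4 (repeat 4, move left end past it): [4] len 1
add 6: [4, 6] len 2
add 10: [4, 6, 10] len 3
add 9: [4, 6, 10, 9] len 4
add 11: [4, 6, 10, 9, 11] len 5
add 4 (repeat 4, move left end past it): [6, 10, 9, 11, 4] len 5
add 4 (repeat 4, move left end past it): [4] len 1
add 9: [4, 9] len 2
add 9 (repeat 9, move left end past it): [9] len 1
add 11: [9, 11] len 2
add 10: [9, 11, 10] len 3
add 6: [9, 11, 10, 6] len 4
add 7: [9, 11, 10, 6, 7] len 5
add 6 (repeat 6, move left end past it): [7, 6] len 2
Longest all-distinct length: 5.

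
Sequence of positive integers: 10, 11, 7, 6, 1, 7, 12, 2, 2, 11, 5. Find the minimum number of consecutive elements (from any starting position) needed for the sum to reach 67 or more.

Extend right; whenever the sum reaches 67, record the length and shrink from the left:
add 10: running sum 10 < 67
add 11: running sum 21 < 67
add 7: running sum 28 < 67
add 6: running sum 34 < 67
add 1: running sum 35 < 67
add 7: running sum 42 < 67
add 12: running sum 54 < 67
add 2: running sum 56 < 67
add 2: running sum 58 < 67
end 9: [10, 11, 7, 6, 1, 7, 12, 2, 2, 11] sum 69, len 10
end 10: [10, 11, 7, 6, 1, 7, 12, 2, 2, 11, 5] sum 74, len 11
Shortest qualifying length: 10.

10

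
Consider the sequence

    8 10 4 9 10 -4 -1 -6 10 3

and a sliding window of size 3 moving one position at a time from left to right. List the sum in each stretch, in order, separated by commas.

22, 23, 23, 15, 5, -11, 3, 7

Sliding a size-3 window across the 10 values:
(8, 10, 4) → sum 22
(10, 4, 9) → sum 23
(4, 9, 10) → sum 23
(9, 10, -4) → sum 15
(10, -4, -1) → sum 5
(-4, -1, -6) → sum -11
(-1, -6, 10) → sum 3
(-6, 10, 3) → sum 7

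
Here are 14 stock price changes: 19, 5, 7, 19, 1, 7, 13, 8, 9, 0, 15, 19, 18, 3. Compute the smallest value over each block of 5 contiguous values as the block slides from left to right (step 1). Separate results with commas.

1, 1, 1, 1, 1, 0, 0, 0, 0, 0

Sliding a size-5 window across the 14 values:
[19, 5, 7, 19, 1] → min 1
[5, 7, 19, 1, 7] → min 1
[7, 19, 1, 7, 13] → min 1
[19, 1, 7, 13, 8] → min 1
[1, 7, 13, 8, 9] → min 1
[7, 13, 8, 9, 0] → min 0
[13, 8, 9, 0, 15] → min 0
[8, 9, 0, 15, 19] → min 0
[9, 0, 15, 19, 18] → min 0
[0, 15, 19, 18, 3] → min 0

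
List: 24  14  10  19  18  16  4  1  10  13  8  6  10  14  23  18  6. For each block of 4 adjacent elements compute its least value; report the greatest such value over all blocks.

(24, 14, 10, 19) → min 10
(14, 10, 19, 18) → min 10
(10, 19, 18, 16) → min 10
(19, 18, 16, 4) → min 4
(18, 16, 4, 1) → min 1
(16, 4, 1, 10) → min 1
(4, 1, 10, 13) → min 1
(1, 10, 13, 8) → min 1
(10, 13, 8, 6) → min 6
(13, 8, 6, 10) → min 6
(8, 6, 10, 14) → min 6
(6, 10, 14, 23) → min 6
(10, 14, 23, 18) → min 10
(14, 23, 18, 6) → min 6
Greatest of these is 10.

10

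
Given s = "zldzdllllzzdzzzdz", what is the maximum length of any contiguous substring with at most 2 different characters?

add z: window [z] (1 distinct), len 1
add l: window [z, l] (2 distinct), len 2
add d: window [l, d] (2 distinct), len 2
add z: window [d, z] (2 distinct), len 2
add d: window [d, z, d] (2 distinct), len 3
add l: window [d, l] (2 distinct), len 2
add l: window [d, l, l] (2 distinct), len 3
add l: window [d, l, l, l] (2 distinct), len 4
add l: window [d, l, l, l, l] (2 distinct), len 5
add z: window [l, l, l, l, z] (2 distinct), len 5
add z: window [l, l, l, l, z, z] (2 distinct), len 6
add d: window [z, z, d] (2 distinct), len 3
add z: window [z, z, d, z] (2 distinct), len 4
add z: window [z, z, d, z, z] (2 distinct), len 5
add z: window [z, z, d, z, z, z] (2 distinct), len 6
add d: window [z, z, d, z, z, z, d] (2 distinct), len 7
add z: window [z, z, d, z, z, z, d, z] (2 distinct), len 8
Longest length with ≤2 distinct: 8.

8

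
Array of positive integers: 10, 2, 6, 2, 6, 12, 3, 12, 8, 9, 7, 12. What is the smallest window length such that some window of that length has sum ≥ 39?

5

add 10: running sum 10 < 39
add 2: running sum 12 < 39
add 6: running sum 18 < 39
add 2: running sum 20 < 39
add 6: running sum 26 < 39
add 12: running sum 38 < 39
end 6: [10, 2, 6, 2, 6, 12, 3] sum 41, len 7
end 7: [6, 2, 6, 12, 3, 12] sum 41, len 6
end 8: [6, 12, 3, 12, 8] sum 41, len 5
end 9: [12, 3, 12, 8, 9] sum 44, len 5
end 10: [3, 12, 8, 9, 7] sum 39, len 5
end 11: [12, 8, 9, 7, 12] sum 48, len 5
Shortest qualifying length: 5.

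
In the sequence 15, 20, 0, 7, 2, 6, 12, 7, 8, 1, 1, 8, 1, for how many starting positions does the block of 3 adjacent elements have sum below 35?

10

[15, 20, 0] → sum 35
[20, 0, 7] → sum 27  < 35 ✓
[0, 7, 2] → sum 9  < 35 ✓
[7, 2, 6] → sum 15  < 35 ✓
[2, 6, 12] → sum 20  < 35 ✓
[6, 12, 7] → sum 25  < 35 ✓
[12, 7, 8] → sum 27  < 35 ✓
[7, 8, 1] → sum 16  < 35 ✓
[8, 1, 1] → sum 10  < 35 ✓
[1, 1, 8] → sum 10  < 35 ✓
[1, 8, 1] → sum 10  < 35 ✓
10 windows satisfy the condition.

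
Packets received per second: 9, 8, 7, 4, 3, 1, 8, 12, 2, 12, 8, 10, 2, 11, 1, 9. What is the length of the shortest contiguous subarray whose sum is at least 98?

15

add 9: running sum 9 < 98
add 8: running sum 17 < 98
add 7: running sum 24 < 98
add 4: running sum 28 < 98
add 3: running sum 31 < 98
add 1: running sum 32 < 98
add 8: running sum 40 < 98
add 12: running sum 52 < 98
add 2: running sum 54 < 98
add 12: running sum 66 < 98
add 8: running sum 74 < 98
add 10: running sum 84 < 98
add 2: running sum 86 < 98
add 11: running sum 97 < 98
end 14: [9, 8, 7, 4, 3, 1, 8, 12, 2, 12, 8, 10, 2, 11, 1] sum 98, len 15
end 15: [8, 7, 4, 3, 1, 8, 12, 2, 12, 8, 10, 2, 11, 1, 9] sum 98, len 15
Shortest qualifying length: 15.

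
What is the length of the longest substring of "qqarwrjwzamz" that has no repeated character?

6

add q: [q] len 1
add q (repeat q, move left end past it): [q] len 1
add a: [q, a] len 2
add r: [q, a, r] len 3
add w: [q, a, r, w] len 4
add r (repeat r, move left end past it): [w, r] len 2
add j: [w, r, j] len 3
add w (repeat w, move left end past it): [r, j, w] len 3
add z: [r, j, w, z] len 4
add a: [r, j, w, z, a] len 5
add m: [r, j, w, z, a, m] len 6
add z (repeat z, move left end past it): [a, m, z] len 3
Longest all-distinct length: 6.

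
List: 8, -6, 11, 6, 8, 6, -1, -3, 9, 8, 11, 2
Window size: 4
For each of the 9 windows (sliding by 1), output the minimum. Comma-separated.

Sliding a size-4 window across the 12 values:
(8, -6, 11, 6) → min -6
(-6, 11, 6, 8) → min -6
(11, 6, 8, 6) → min 6
(6, 8, 6, -1) → min -1
(8, 6, -1, -3) → min -3
(6, -1, -3, 9) → min -3
(-1, -3, 9, 8) → min -3
(-3, 9, 8, 11) → min -3
(9, 8, 11, 2) → min 2

-6, -6, 6, -1, -3, -3, -3, -3, 2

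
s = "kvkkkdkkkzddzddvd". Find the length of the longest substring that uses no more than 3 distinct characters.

13

Extend right; when distinct count exceeds 3, shrink from the left:
add k: window [k] (1 distinct), len 1
add v: window [k, v] (2 distinct), len 2
add k: window [k, v, k] (2 distinct), len 3
add k: window [k, v, k, k] (2 distinct), len 4
add k: window [k, v, k, k, k] (2 distinct), len 5
add d: window [k, v, k, k, k, d] (3 distinct), len 6
add k: window [k, v, k, k, k, d, k] (3 distinct), len 7
add k: window [k, v, k, k, k, d, k, k] (3 distinct), len 8
add k: window [k, v, k, k, k, d, k, k, k] (3 distinct), len 9
add z: window [k, k, k, d, k, k, k, z] (3 distinct), len 8
add d: window [k, k, k, d, k, k, k, z, d] (3 distinct), len 9
add d: window [k, k, k, d, k, k, k, z, d, d] (3 distinct), len 10
add z: window [k, k, k, d, k, k, k, z, d, d, z] (3 distinct), len 11
add d: window [k, k, k, d, k, k, k, z, d, d, z, d] (3 distinct), len 12
add d: window [k, k, k, d, k, k, k, z, d, d, z, d, d] (3 distinct), len 13
add v: window [z, d, d, z, d, d, v] (3 distinct), len 7
add d: window [z, d, d, z, d, d, v, d] (3 distinct), len 8
Longest length with ≤3 distinct: 13.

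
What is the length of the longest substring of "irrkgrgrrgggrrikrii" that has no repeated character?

[i] len 1
[i, r] len 2
[r] len 1
[r, k] len 2
[r, k, g] len 3
[k, g, r] len 3
[r, g] len 2
[g, r] len 2
[r] len 1
[r, g] len 2
[g] len 1
[g] len 1
[g, r] len 2
[r] len 1
[r, i] len 2
[r, i, k] len 3
[i, k, r] len 3
[k, r, i] len 3
[i] len 1
Longest all-distinct length: 3.

3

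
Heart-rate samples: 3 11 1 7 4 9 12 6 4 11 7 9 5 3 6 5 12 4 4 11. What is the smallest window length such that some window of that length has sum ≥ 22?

3

add 3: running sum 3 < 22
add 11: running sum 14 < 22
add 1: running sum 15 < 22
end 3: [3, 11, 1, 7] sum 22, len 4
end 4: [11, 1, 7, 4] sum 23, len 4
end 5: [11, 1, 7, 4, 9] sum 32, len 5
end 6: [4, 9, 12] sum 25, len 3
end 7: [9, 12, 6] sum 27, len 3
end 8: [12, 6, 4] sum 22, len 3
end 9: [12, 6, 4, 11] sum 33, len 4
end 10: [4, 11, 7] sum 22, len 3
end 11: [11, 7, 9] sum 27, len 3
end 12: [11, 7, 9, 5] sum 32, len 4
end 13: [7, 9, 5, 3] sum 24, len 4
end 14: [9, 5, 3, 6] sum 23, len 4
end 15: [9, 5, 3, 6, 5] sum 28, len 5
end 16: [6, 5, 12] sum 23, len 3
end 17: [6, 5, 12, 4] sum 27, len 4
end 18: [5, 12, 4, 4] sum 25, len 4
end 19: [12, 4, 4, 11] sum 31, len 4
Shortest qualifying length: 3.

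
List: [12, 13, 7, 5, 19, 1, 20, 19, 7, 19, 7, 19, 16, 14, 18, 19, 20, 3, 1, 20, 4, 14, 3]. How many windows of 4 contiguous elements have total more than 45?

[12, 13, 7, 5] → sum 37
[13, 7, 5, 19] → sum 44
[7, 5, 19, 1] → sum 32
[5, 19, 1, 20] → sum 45
[19, 1, 20, 19] → sum 59  > 45 ✓
[1, 20, 19, 7] → sum 47  > 45 ✓
[20, 19, 7, 19] → sum 65  > 45 ✓
[19, 7, 19, 7] → sum 52  > 45 ✓
[7, 19, 7, 19] → sum 52  > 45 ✓
[19, 7, 19, 16] → sum 61  > 45 ✓
[7, 19, 16, 14] → sum 56  > 45 ✓
[19, 16, 14, 18] → sum 67  > 45 ✓
[16, 14, 18, 19] → sum 67  > 45 ✓
[14, 18, 19, 20] → sum 71  > 45 ✓
[18, 19, 20, 3] → sum 60  > 45 ✓
[19, 20, 3, 1] → sum 43
[20, 3, 1, 20] → sum 44
[3, 1, 20, 4] → sum 28
[1, 20, 4, 14] → sum 39
[20, 4, 14, 3] → sum 41
11 windows satisfy the condition.

11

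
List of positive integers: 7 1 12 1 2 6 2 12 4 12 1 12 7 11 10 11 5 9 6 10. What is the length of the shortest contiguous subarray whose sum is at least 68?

8

add 7: running sum 7 < 68
add 1: running sum 8 < 68
add 12: running sum 20 < 68
add 1: running sum 21 < 68
add 2: running sum 23 < 68
add 6: running sum 29 < 68
add 2: running sum 31 < 68
add 12: running sum 43 < 68
add 4: running sum 47 < 68
add 12: running sum 59 < 68
add 1: running sum 60 < 68
end 11: [7, 1, 12, 1, 2, 6, 2, 12, 4, 12, 1, 12] sum 72, len 12
end 12: [12, 1, 2, 6, 2, 12, 4, 12, 1, 12, 7] sum 71, len 11
end 13: [2, 6, 2, 12, 4, 12, 1, 12, 7, 11] sum 69, len 10
end 14: [12, 4, 12, 1, 12, 7, 11, 10] sum 69, len 8
end 15: [4, 12, 1, 12, 7, 11, 10, 11] sum 68, len 8
end 16: [12, 1, 12, 7, 11, 10, 11, 5] sum 69, len 8
end 17: [12, 1, 12, 7, 11, 10, 11, 5, 9] sum 78, len 9
end 18: [12, 7, 11, 10, 11, 5, 9, 6] sum 71, len 8
end 19: [7, 11, 10, 11, 5, 9, 6, 10] sum 69, len 8
Shortest qualifying length: 8.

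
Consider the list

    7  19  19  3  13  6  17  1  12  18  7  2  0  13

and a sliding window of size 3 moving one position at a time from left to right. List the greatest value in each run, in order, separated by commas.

19, 19, 19, 13, 17, 17, 17, 18, 18, 18, 7, 13

7 19 19 → max 19
19 19 3 → max 19
19 3 13 → max 19
3 13 6 → max 13
13 6 17 → max 17
6 17 1 → max 17
17 1 12 → max 17
1 12 18 → max 18
12 18 7 → max 18
18 7 2 → max 18
7 2 0 → max 7
2 0 13 → max 13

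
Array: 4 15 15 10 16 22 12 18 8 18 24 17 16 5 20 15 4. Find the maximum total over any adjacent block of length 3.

(4, 15, 15) → sum 34
(15, 15, 10) → sum 40
(15, 10, 16) → sum 41
(10, 16, 22) → sum 48
(16, 22, 12) → sum 50
(22, 12, 18) → sum 52
(12, 18, 8) → sum 38
(18, 8, 18) → sum 44
(8, 18, 24) → sum 50
(18, 24, 17) → sum 59
(24, 17, 16) → sum 57
(17, 16, 5) → sum 38
(16, 5, 20) → sum 41
(5, 20, 15) → sum 40
(20, 15, 4) → sum 39
Maximum of these is 59.

59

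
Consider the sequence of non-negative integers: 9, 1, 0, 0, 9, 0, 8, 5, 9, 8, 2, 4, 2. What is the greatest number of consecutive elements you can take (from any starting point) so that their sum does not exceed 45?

[9] sum 9 len 1
[9, 1] sum 10 len 2
[9, 1, 0] sum 10 len 3
[9, 1, 0, 0] sum 10 len 4
[9, 1, 0, 0, 9] sum 19 len 5
[9, 1, 0, 0, 9, 0] sum 19 len 6
[9, 1, 0, 0, 9, 0, 8] sum 27 len 7
[9, 1, 0, 0, 9, 0, 8, 5] sum 32 len 8
[9, 1, 0, 0, 9, 0, 8, 5, 9] sum 41 len 9
[1, 0, 0, 9, 0, 8, 5, 9, 8] sum 40 len 9
[1, 0, 0, 9, 0, 8, 5, 9, 8, 2] sum 42 len 10
[0, 0, 9, 0, 8, 5, 9, 8, 2, 4] sum 45 len 10
[0, 8, 5, 9, 8, 2, 4, 2] sum 38 len 8
Longest length seen: 10.

10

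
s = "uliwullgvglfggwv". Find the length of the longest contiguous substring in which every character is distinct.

4

[u] len 1
[u, l] len 2
[u, l, i] len 3
[u, l, i, w] len 4
[l, i, w, u] len 4
[i, w, u, l] len 4
[l] len 1
[l, g] len 2
[l, g, v] len 3
[v, g] len 2
[v, g, l] len 3
[v, g, l, f] len 4
[l, f, g] len 3
[g] len 1
[g, w] len 2
[g, w, v] len 3
Longest all-distinct length: 4.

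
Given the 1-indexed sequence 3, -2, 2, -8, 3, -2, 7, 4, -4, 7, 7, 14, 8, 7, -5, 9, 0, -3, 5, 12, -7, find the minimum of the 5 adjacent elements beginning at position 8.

Elements at indices 8..12: 4, -4, 7, 7, 14
min(4, -4, 7, 7, 14) = -4

-4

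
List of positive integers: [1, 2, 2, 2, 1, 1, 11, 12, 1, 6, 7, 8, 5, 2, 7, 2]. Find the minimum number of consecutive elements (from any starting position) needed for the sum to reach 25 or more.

4

add 1: running sum 1 < 25
add 2: running sum 3 < 25
add 2: running sum 5 < 25
add 2: running sum 7 < 25
add 1: running sum 8 < 25
add 1: running sum 9 < 25
add 11: running sum 20 < 25
end 7: [1, 1, 11, 12] sum 25, len 4
end 8: [1, 11, 12, 1] sum 25, len 4
end 9: [11, 12, 1, 6] sum 30, len 4
end 10: [12, 1, 6, 7] sum 26, len 4
end 11: [12, 1, 6, 7, 8] sum 34, len 5
end 12: [6, 7, 8, 5] sum 26, len 4
end 13: [6, 7, 8, 5, 2] sum 28, len 5
end 14: [7, 8, 5, 2, 7] sum 29, len 5
end 15: [7, 8, 5, 2, 7, 2] sum 31, len 6
Shortest qualifying length: 4.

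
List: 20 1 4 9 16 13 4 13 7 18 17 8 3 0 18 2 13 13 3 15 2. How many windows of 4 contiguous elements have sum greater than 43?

[20, 1, 4, 9] → sum 34
[1, 4, 9, 16] → sum 30
[4, 9, 16, 13] → sum 42
[9, 16, 13, 4] → sum 42
[16, 13, 4, 13] → sum 46  > 43 ✓
[13, 4, 13, 7] → sum 37
[4, 13, 7, 18] → sum 42
[13, 7, 18, 17] → sum 55  > 43 ✓
[7, 18, 17, 8] → sum 50  > 43 ✓
[18, 17, 8, 3] → sum 46  > 43 ✓
[17, 8, 3, 0] → sum 28
[8, 3, 0, 18] → sum 29
[3, 0, 18, 2] → sum 23
[0, 18, 2, 13] → sum 33
[18, 2, 13, 13] → sum 46  > 43 ✓
[2, 13, 13, 3] → sum 31
[13, 13, 3, 15] → sum 44  > 43 ✓
[13, 3, 15, 2] → sum 33
6 windows satisfy the condition.

6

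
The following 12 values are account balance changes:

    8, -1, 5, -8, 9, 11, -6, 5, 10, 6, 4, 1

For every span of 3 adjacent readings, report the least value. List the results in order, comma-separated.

(8, -1, 5) → min -1
(-1, 5, -8) → min -8
(5, -8, 9) → min -8
(-8, 9, 11) → min -8
(9, 11, -6) → min -6
(11, -6, 5) → min -6
(-6, 5, 10) → min -6
(5, 10, 6) → min 5
(10, 6, 4) → min 4
(6, 4, 1) → min 1

-1, -8, -8, -8, -6, -6, -6, 5, 4, 1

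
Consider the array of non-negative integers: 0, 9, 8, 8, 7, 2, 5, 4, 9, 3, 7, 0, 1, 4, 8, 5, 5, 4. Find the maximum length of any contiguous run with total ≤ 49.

11

[0] sum 0 len 1
[0, 9] sum 9 len 2
[0, 9, 8] sum 17 len 3
[0, 9, 8, 8] sum 25 len 4
[0, 9, 8, 8, 7] sum 32 len 5
[0, 9, 8, 8, 7, 2] sum 34 len 6
[0, 9, 8, 8, 7, 2, 5] sum 39 len 7
[0, 9, 8, 8, 7, 2, 5, 4] sum 43 len 8
[8, 8, 7, 2, 5, 4, 9] sum 43 len 7
[8, 8, 7, 2, 5, 4, 9, 3] sum 46 len 8
[8, 7, 2, 5, 4, 9, 3, 7] sum 45 len 8
[8, 7, 2, 5, 4, 9, 3, 7, 0] sum 45 len 9
[8, 7, 2, 5, 4, 9, 3, 7, 0, 1] sum 46 len 10
[7, 2, 5, 4, 9, 3, 7, 0, 1, 4] sum 42 len 10
[2, 5, 4, 9, 3, 7, 0, 1, 4, 8] sum 43 len 10
[2, 5, 4, 9, 3, 7, 0, 1, 4, 8, 5] sum 48 len 11
[4, 9, 3, 7, 0, 1, 4, 8, 5, 5] sum 46 len 10
[9, 3, 7, 0, 1, 4, 8, 5, 5, 4] sum 46 len 10
Longest length seen: 11.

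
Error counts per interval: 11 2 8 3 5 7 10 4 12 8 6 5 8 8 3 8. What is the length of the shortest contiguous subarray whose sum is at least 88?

13

Extend right; whenever the sum reaches 88, record the length and shrink from the left:
add 11: running sum 11 < 88
add 2: running sum 13 < 88
add 8: running sum 21 < 88
add 3: running sum 24 < 88
add 5: running sum 29 < 88
add 7: running sum 36 < 88
add 10: running sum 46 < 88
add 4: running sum 50 < 88
add 12: running sum 62 < 88
add 8: running sum 70 < 88
add 6: running sum 76 < 88
add 5: running sum 81 < 88
end 12: [11, 2, 8, 3, 5, 7, 10, 4, 12, 8, 6, 5, 8] sum 89, len 13
end 13: [11, 2, 8, 3, 5, 7, 10, 4, 12, 8, 6, 5, 8, 8] sum 97, len 14
end 14: [2, 8, 3, 5, 7, 10, 4, 12, 8, 6, 5, 8, 8, 3] sum 89, len 14
end 15: [8, 3, 5, 7, 10, 4, 12, 8, 6, 5, 8, 8, 3, 8] sum 95, len 14
Shortest qualifying length: 13.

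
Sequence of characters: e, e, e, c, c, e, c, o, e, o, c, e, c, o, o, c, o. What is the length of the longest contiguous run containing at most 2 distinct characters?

7

add e: window [e] (1 distinct), len 1
add e: window [e, e] (1 distinct), len 2
add e: window [e, e, e] (1 distinct), len 3
add c: window [e, e, e, c] (2 distinct), len 4
add c: window [e, e, e, c, c] (2 distinct), len 5
add e: window [e, e, e, c, c, e] (2 distinct), len 6
add c: window [e, e, e, c, c, e, c] (2 distinct), len 7
add o: window [c, o] (2 distinct), len 2
add e: window [o, e] (2 distinct), len 2
add o: window [o, e, o] (2 distinct), len 3
add c: window [o, c] (2 distinct), len 2
add e: window [c, e] (2 distinct), len 2
add c: window [c, e, c] (2 distinct), len 3
add o: window [c, o] (2 distinct), len 2
add o: window [c, o, o] (2 distinct), len 3
add c: window [c, o, o, c] (2 distinct), len 4
add o: window [c, o, o, c, o] (2 distinct), len 5
Longest length with ≤2 distinct: 7.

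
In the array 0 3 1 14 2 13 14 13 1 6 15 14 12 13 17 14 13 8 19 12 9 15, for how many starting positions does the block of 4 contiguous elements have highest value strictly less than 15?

(0, 3, 1, 14) → max 14  < 15 ✓
(3, 1, 14, 2) → max 14  < 15 ✓
(1, 14, 2, 13) → max 14  < 15 ✓
(14, 2, 13, 14) → max 14  < 15 ✓
(2, 13, 14, 13) → max 14  < 15 ✓
(13, 14, 13, 1) → max 14  < 15 ✓
(14, 13, 1, 6) → max 14  < 15 ✓
(13, 1, 6, 15) → max 15
(1, 6, 15, 14) → max 15
(6, 15, 14, 12) → max 15
(15, 14, 12, 13) → max 15
(14, 12, 13, 17) → max 17
(12, 13, 17, 14) → max 17
(13, 17, 14, 13) → max 17
(17, 14, 13, 8) → max 17
(14, 13, 8, 19) → max 19
(13, 8, 19, 12) → max 19
(8, 19, 12, 9) → max 19
(19, 12, 9, 15) → max 19
7 windows satisfy the condition.

7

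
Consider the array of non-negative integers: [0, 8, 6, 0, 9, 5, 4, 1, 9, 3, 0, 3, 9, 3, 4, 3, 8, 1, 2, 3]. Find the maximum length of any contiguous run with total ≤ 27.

add 0: [0] sum 0, len 1
add 8: [0, 8] sum 8, len 2
add 6: [0, 8, 6] sum 14, len 3
add 0: [0, 8, 6, 0] sum 14, len 4
add 9: [0, 8, 6, 0, 9] sum 23, len 5
add 5: [6, 0, 9, 5] sum 20, len 4
add 4: [6, 0, 9, 5, 4] sum 24, len 5
add 1: [6, 0, 9, 5, 4, 1] sum 25, len 6
add 9: [5, 4, 1, 9] sum 19, len 4
add 3: [5, 4, 1, 9, 3] sum 22, len 5
add 0: [5, 4, 1, 9, 3, 0] sum 22, len 6
add 3: [5, 4, 1, 9, 3, 0, 3] sum 25, len 7
add 9: [1, 9, 3, 0, 3, 9] sum 25, len 6
add 3: [9, 3, 0, 3, 9, 3] sum 27, len 6
add 4: [3, 0, 3, 9, 3, 4] sum 22, len 6
add 3: [3, 0, 3, 9, 3, 4, 3] sum 25, len 7
add 8: [9, 3, 4, 3, 8] sum 27, len 5
add 1: [3, 4, 3, 8, 1] sum 19, len 5
add 2: [3, 4, 3, 8, 1, 2] sum 21, len 6
add 3: [3, 4, 3, 8, 1, 2, 3] sum 24, len 7
Longest length seen: 7.

7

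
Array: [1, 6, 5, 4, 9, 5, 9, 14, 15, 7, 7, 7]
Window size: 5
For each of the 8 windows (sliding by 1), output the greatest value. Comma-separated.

9, 9, 9, 14, 15, 15, 15, 15

(1, 6, 5, 4, 9) → max 9
(6, 5, 4, 9, 5) → max 9
(5, 4, 9, 5, 9) → max 9
(4, 9, 5, 9, 14) → max 14
(9, 5, 9, 14, 15) → max 15
(5, 9, 14, 15, 7) → max 15
(9, 14, 15, 7, 7) → max 15
(14, 15, 7, 7, 7) → max 15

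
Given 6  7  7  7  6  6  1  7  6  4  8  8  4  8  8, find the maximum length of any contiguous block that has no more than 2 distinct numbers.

Extend right; when distinct count exceeds 2, shrink from the left:
add 6: window [6] (1 distinct), len 1
add 7: window [6, 7] (2 distinct), len 2
add 7: window [6, 7, 7] (2 distinct), len 3
add 7: window [6, 7, 7, 7] (2 distinct), len 4
add 6: window [6, 7, 7, 7, 6] (2 distinct), len 5
add 6: window [6, 7, 7, 7, 6, 6] (2 distinct), len 6
add 1: window [6, 6, 1] (2 distinct), len 3
add 7: window [1, 7] (2 distinct), len 2
add 6: window [7, 6] (2 distinct), len 2
add 4: window [6, 4] (2 distinct), len 2
add 8: window [4, 8] (2 distinct), len 2
add 8: window [4, 8, 8] (2 distinct), len 3
add 4: window [4, 8, 8, 4] (2 distinct), len 4
add 8: window [4, 8, 8, 4, 8] (2 distinct), len 5
add 8: window [4, 8, 8, 4, 8, 8] (2 distinct), len 6
Longest length with ≤2 distinct: 6.

6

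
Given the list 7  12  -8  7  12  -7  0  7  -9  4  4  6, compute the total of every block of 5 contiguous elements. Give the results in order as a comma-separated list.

Sliding a size-5 window across the 12 values:
(7, 12, -8, 7, 12) → sum 30
(12, -8, 7, 12, -7) → sum 16
(-8, 7, 12, -7, 0) → sum 4
(7, 12, -7, 0, 7) → sum 19
(12, -7, 0, 7, -9) → sum 3
(-7, 0, 7, -9, 4) → sum -5
(0, 7, -9, 4, 4) → sum 6
(7, -9, 4, 4, 6) → sum 12

30, 16, 4, 19, 3, -5, 6, 12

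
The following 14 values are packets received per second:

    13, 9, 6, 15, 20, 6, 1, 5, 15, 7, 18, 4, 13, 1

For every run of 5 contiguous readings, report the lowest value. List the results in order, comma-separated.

13 9 6 15 20 → min 6
9 6 15 20 6 → min 6
6 15 20 6 1 → min 1
15 20 6 1 5 → min 1
20 6 1 5 15 → min 1
6 1 5 15 7 → min 1
1 5 15 7 18 → min 1
5 15 7 18 4 → min 4
15 7 18 4 13 → min 4
7 18 4 13 1 → min 1

6, 6, 1, 1, 1, 1, 1, 4, 4, 1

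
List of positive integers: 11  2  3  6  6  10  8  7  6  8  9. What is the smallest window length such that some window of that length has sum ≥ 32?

add 11: running sum 11 < 32
add 2: running sum 13 < 32
add 3: running sum 16 < 32
add 6: running sum 22 < 32
add 6: running sum 28 < 32
end 5: [11, 2, 3, 6, 6, 10] sum 38, len 6
end 6: [3, 6, 6, 10, 8] sum 33, len 5
end 7: [6, 6, 10, 8, 7] sum 37, len 5
end 8: [6, 10, 8, 7, 6] sum 37, len 5
end 9: [10, 8, 7, 6, 8] sum 39, len 5
end 10: [8, 7, 6, 8, 9] sum 38, len 5
Shortest qualifying length: 5.

5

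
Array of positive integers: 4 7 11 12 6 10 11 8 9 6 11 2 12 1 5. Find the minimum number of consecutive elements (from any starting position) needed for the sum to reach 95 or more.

11

add 4: running sum 4 < 95
add 7: running sum 11 < 95
add 11: running sum 22 < 95
add 12: running sum 34 < 95
add 6: running sum 40 < 95
add 10: running sum 50 < 95
add 11: running sum 61 < 95
add 8: running sum 69 < 95
add 9: running sum 78 < 95
add 6: running sum 84 < 95
add 11: shortest ending here [4, 7, 11, 12, 6, 10, 11, 8, 9, 6, 11] sum 95, len 11
add 2: shortest ending here [4, 7, 11, 12, 6, 10, 11, 8, 9, 6, 11, 2] sum 97, len 12
add 12: shortest ending here [11, 12, 6, 10, 11, 8, 9, 6, 11, 2, 12] sum 98, len 11
add 1: shortest ending here [11, 12, 6, 10, 11, 8, 9, 6, 11, 2, 12, 1] sum 99, len 12
add 5: shortest ending here [11, 12, 6, 10, 11, 8, 9, 6, 11, 2, 12, 1, 5] sum 104, len 13
Shortest qualifying length: 11.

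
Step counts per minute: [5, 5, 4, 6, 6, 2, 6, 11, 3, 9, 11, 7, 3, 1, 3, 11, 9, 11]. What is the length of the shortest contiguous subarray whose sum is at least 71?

add 5: running sum 5 < 71
add 5: running sum 10 < 71
add 4: running sum 14 < 71
add 6: running sum 20 < 71
add 6: running sum 26 < 71
add 2: running sum 28 < 71
add 6: running sum 34 < 71
add 11: running sum 45 < 71
add 3: running sum 48 < 71
add 9: running sum 57 < 71
add 11: running sum 68 < 71
end 11: [5, 5, 4, 6, 6, 2, 6, 11, 3, 9, 11, 7] sum 75, len 12
end 12: [5, 4, 6, 6, 2, 6, 11, 3, 9, 11, 7, 3] sum 73, len 12
end 13: [5, 4, 6, 6, 2, 6, 11, 3, 9, 11, 7, 3, 1] sum 74, len 13
end 14: [4, 6, 6, 2, 6, 11, 3, 9, 11, 7, 3, 1, 3] sum 72, len 13
end 15: [6, 2, 6, 11, 3, 9, 11, 7, 3, 1, 3, 11] sum 73, len 12
end 16: [6, 11, 3, 9, 11, 7, 3, 1, 3, 11, 9] sum 74, len 11
end 17: [11, 3, 9, 11, 7, 3, 1, 3, 11, 9, 11] sum 79, len 11
Shortest qualifying length: 11.

11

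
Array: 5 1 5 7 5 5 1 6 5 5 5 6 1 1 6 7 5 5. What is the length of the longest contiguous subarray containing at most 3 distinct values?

[5] 1 distinct, len 1
[5, 1] 2 distinct, len 2
[5, 1, 5] 2 distinct, len 3
[5, 1, 5, 7] 3 distinct, len 4
[5, 1, 5, 7, 5] 3 distinct, len 5
[5, 1, 5, 7, 5, 5] 3 distinct, len 6
[5, 1, 5, 7, 5, 5, 1] 3 distinct, len 7
[5, 5, 1, 6] 3 distinct, len 4
[5, 5, 1, 6, 5] 3 distinct, len 5
[5, 5, 1, 6, 5, 5] 3 distinct, len 6
[5, 5, 1, 6, 5, 5, 5] 3 distinct, len 7
[5, 5, 1, 6, 5, 5, 5, 6] 3 distinct, len 8
[5, 5, 1, 6, 5, 5, 5, 6, 1] 3 distinct, len 9
[5, 5, 1, 6, 5, 5, 5, 6, 1, 1] 3 distinct, len 10
[5, 5, 1, 6, 5, 5, 5, 6, 1, 1, 6] 3 distinct, len 11
[6, 1, 1, 6, 7] 3 distinct, len 5
[6, 7, 5] 3 distinct, len 3
[6, 7, 5, 5] 3 distinct, len 4
Longest length with ≤3 distinct: 11.

11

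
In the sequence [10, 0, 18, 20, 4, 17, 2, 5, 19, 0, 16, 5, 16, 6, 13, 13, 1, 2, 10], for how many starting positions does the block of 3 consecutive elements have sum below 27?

7

10 0 18 → sum 28
0 18 20 → sum 38
18 20 4 → sum 42
20 4 17 → sum 41
4 17 2 → sum 23  < 27 ✓
17 2 5 → sum 24  < 27 ✓
2 5 19 → sum 26  < 27 ✓
5 19 0 → sum 24  < 27 ✓
19 0 16 → sum 35
0 16 5 → sum 21  < 27 ✓
16 5 16 → sum 37
5 16 6 → sum 27
16 6 13 → sum 35
6 13 13 → sum 32
13 13 1 → sum 27
13 1 2 → sum 16  < 27 ✓
1 2 10 → sum 13  < 27 ✓
7 windows satisfy the condition.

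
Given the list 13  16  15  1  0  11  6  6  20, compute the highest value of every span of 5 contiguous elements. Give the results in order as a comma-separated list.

16, 16, 15, 11, 20

Sliding a size-5 window across the 9 values:
[13, 16, 15, 1, 0] → max 16
[16, 15, 1, 0, 11] → max 16
[15, 1, 0, 11, 6] → max 15
[1, 0, 11, 6, 6] → max 11
[0, 11, 6, 6, 20] → max 20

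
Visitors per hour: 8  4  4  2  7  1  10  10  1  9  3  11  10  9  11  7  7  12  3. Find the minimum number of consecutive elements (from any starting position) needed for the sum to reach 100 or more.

Extend right; whenever the sum reaches 100, record the length and shrink from the left:
add 8: running sum 8 < 100
add 4: running sum 12 < 100
add 4: running sum 16 < 100
add 2: running sum 18 < 100
add 7: running sum 25 < 100
add 1: running sum 26 < 100
add 10: running sum 36 < 100
add 10: running sum 46 < 100
add 1: running sum 47 < 100
add 9: running sum 56 < 100
add 3: running sum 59 < 100
add 11: running sum 70 < 100
add 10: running sum 80 < 100
add 9: running sum 89 < 100
end 14: [8, 4, 4, 2, 7, 1, 10, 10, 1, 9, 3, 11, 10, 9, 11] sum 100, len 15
end 15: [8, 4, 4, 2, 7, 1, 10, 10, 1, 9, 3, 11, 10, 9, 11, 7] sum 107, len 16
end 16: [4, 2, 7, 1, 10, 10, 1, 9, 3, 11, 10, 9, 11, 7, 7] sum 102, len 15
end 17: [10, 10, 1, 9, 3, 11, 10, 9, 11, 7, 7, 12] sum 100, len 12
end 18: [10, 10, 1, 9, 3, 11, 10, 9, 11, 7, 7, 12, 3] sum 103, len 13
Shortest qualifying length: 12.

12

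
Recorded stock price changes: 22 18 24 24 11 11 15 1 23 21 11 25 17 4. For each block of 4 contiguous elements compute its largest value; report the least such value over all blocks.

15

(22, 18, 24, 24) → max 24
(18, 24, 24, 11) → max 24
(24, 24, 11, 11) → max 24
(24, 11, 11, 15) → max 24
(11, 11, 15, 1) → max 15
(11, 15, 1, 23) → max 23
(15, 1, 23, 21) → max 23
(1, 23, 21, 11) → max 23
(23, 21, 11, 25) → max 25
(21, 11, 25, 17) → max 25
(11, 25, 17, 4) → max 25
Least of these is 15.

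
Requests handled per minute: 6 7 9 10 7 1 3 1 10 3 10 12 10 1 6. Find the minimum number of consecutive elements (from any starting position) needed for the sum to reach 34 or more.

Extend right; whenever the sum reaches 34, record the length and shrink from the left:
add 6: running sum 6 < 34
add 7: running sum 13 < 34
add 9: running sum 22 < 34
add 10: running sum 32 < 34
add 7: shortest ending here [6, 7, 9, 10, 7] sum 39, len 5
add 1: shortest ending here [7, 9, 10, 7, 1] sum 34, len 5
add 3: shortest ending here [7, 9, 10, 7, 1, 3] sum 37, len 6
add 1: shortest ending here [7, 9, 10, 7, 1, 3, 1] sum 38, len 7
add 10: shortest ending here [9, 10, 7, 1, 3, 1, 10] sum 41, len 7
add 3: shortest ending here [10, 7, 1, 3, 1, 10, 3] sum 35, len 7
add 10: shortest ending here [7, 1, 3, 1, 10, 3, 10] sum 35, len 7
add 12: shortest ending here [10, 3, 10, 12] sum 35, len 4
add 10: shortest ending here [3, 10, 12, 10] sum 35, len 4
add 1: shortest ending here [3, 10, 12, 10, 1] sum 36, len 5
add 6: shortest ending here [10, 12, 10, 1, 6] sum 39, len 5
Shortest qualifying length: 4.

4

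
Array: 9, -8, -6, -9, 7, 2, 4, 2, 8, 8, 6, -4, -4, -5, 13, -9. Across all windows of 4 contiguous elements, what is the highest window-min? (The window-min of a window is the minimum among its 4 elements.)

(9, -8, -6, -9) → min -9
(-8, -6, -9, 7) → min -9
(-6, -9, 7, 2) → min -9
(-9, 7, 2, 4) → min -9
(7, 2, 4, 2) → min 2
(2, 4, 2, 8) → min 2
(4, 2, 8, 8) → min 2
(2, 8, 8, 6) → min 2
(8, 8, 6, -4) → min -4
(8, 6, -4, -4) → min -4
(6, -4, -4, -5) → min -5
(-4, -4, -5, 13) → min -5
(-4, -5, 13, -9) → min -9
Highest of these is 2.

2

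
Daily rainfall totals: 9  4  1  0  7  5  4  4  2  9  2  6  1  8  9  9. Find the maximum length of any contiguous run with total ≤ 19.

Extend to the right; shrink from the left whenever the sum exceeds 19:
→ 9: sum 9, len 1
→ 4: sum 13, len 2
→ 1: sum 14, len 3
→ 0: sum 14, len 4
→ 7 (dropped 9): sum 12, len 4
→ 5: sum 17, len 5
→ 4 (dropped 4): sum 17, len 5
→ 4 (dropped 1, 0, 7): sum 13, len 3
→ 2: sum 15, len 4
→ 9 (dropped 5): sum 19, len 4
→ 2 (dropped 4): sum 17, len 4
→ 6 (dropped 4): sum 19, len 4
→ 1 (dropped 2): sum 18, len 4
→ 8 (dropped 9): sum 17, len 4
→ 9 (dropped 2, 6): sum 18, len 3
→ 9 (dropped 1, 8): sum 18, len 2
Longest length seen: 5.

5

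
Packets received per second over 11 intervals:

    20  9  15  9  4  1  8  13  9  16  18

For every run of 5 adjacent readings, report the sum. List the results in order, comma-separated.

57, 38, 37, 35, 35, 47, 64

20 9 15 9 4 → sum 57
9 15 9 4 1 → sum 38
15 9 4 1 8 → sum 37
9 4 1 8 13 → sum 35
4 1 8 13 9 → sum 35
1 8 13 9 16 → sum 47
8 13 9 16 18 → sum 64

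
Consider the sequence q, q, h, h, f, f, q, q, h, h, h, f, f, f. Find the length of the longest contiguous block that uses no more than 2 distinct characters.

add q: window [q] (1 distinct), len 1
add q: window [q, q] (1 distinct), len 2
add h: window [q, q, h] (2 distinct), len 3
add h: window [q, q, h, h] (2 distinct), len 4
add f: window [h, h, f] (2 distinct), len 3
add f: window [h, h, f, f] (2 distinct), len 4
add q: window [f, f, q] (2 distinct), len 3
add q: window [f, f, q, q] (2 distinct), len 4
add h: window [q, q, h] (2 distinct), len 3
add h: window [q, q, h, h] (2 distinct), len 4
add h: window [q, q, h, h, h] (2 distinct), len 5
add f: window [h, h, h, f] (2 distinct), len 4
add f: window [h, h, h, f, f] (2 distinct), len 5
add f: window [h, h, h, f, f, f] (2 distinct), len 6
Longest length with ≤2 distinct: 6.

6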